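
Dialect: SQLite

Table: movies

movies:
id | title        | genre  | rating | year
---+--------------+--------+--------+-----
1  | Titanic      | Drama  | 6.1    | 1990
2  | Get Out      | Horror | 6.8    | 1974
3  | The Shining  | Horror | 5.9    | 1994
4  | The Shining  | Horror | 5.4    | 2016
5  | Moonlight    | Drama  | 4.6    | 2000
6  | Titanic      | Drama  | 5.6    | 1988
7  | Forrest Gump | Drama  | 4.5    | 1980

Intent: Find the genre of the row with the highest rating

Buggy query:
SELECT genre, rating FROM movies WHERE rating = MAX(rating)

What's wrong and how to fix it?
Bug: MAX(rating) is an aggregate and cannot be used directly in WHERE

Fix: Use a subquery: WHERE rating = (SELECT MAX(rating) FROM movies)

Corrected query:
SELECT genre, rating FROM movies WHERE rating = (SELECT MAX(rating) FROM movies)

Result:
genre  | rating
-------+-------
Horror | 6.8   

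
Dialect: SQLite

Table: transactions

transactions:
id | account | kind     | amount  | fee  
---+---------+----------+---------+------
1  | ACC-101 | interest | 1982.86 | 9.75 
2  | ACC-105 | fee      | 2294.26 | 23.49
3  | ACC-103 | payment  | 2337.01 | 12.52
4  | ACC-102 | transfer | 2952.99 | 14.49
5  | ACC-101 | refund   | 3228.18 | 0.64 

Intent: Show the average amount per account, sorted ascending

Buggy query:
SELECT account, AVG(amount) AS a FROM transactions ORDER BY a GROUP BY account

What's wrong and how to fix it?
Bug: ORDER BY appears before GROUP BY; SQL clause order requires GROUP BY first

Fix: Reorder: SELECT … FROM … GROUP BY … ORDER BY …

Corrected query:
SELECT account, AVG(amount) AS a FROM transactions GROUP BY account ORDER BY a

Result:
account | a      
--------+--------
ACC-105 | 2294.26
ACC-103 | 2337.01
ACC-101 | 2605.52
ACC-102 | 2952.99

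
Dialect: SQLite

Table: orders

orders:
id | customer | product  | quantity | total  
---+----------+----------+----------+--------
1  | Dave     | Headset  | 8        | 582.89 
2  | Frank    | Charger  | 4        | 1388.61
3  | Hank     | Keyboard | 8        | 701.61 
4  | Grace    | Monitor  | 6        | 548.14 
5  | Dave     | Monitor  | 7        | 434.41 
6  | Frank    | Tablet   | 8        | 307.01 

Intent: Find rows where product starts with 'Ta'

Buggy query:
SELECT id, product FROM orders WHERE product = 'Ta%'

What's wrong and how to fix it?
Bug: '=' compares the literal string including the % character; pattern matching needs LIKE

Fix: Use LIKE for wildcard pattern matching

Corrected query:
SELECT id, product FROM orders WHERE product LIKE 'Ta%'

Result:
id | product
---+--------
6  | Tablet 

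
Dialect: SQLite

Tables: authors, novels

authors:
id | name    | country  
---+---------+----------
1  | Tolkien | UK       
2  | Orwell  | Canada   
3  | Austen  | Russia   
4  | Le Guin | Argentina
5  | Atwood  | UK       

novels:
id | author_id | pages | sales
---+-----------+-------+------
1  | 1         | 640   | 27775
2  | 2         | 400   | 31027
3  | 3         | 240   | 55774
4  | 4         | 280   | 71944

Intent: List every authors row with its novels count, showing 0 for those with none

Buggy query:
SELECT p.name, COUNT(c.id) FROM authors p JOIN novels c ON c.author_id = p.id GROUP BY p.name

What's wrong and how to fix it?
Bug: INNER JOIN drops authors rows that have no matching novels rows

Fix: Switch to LEFT JOIN to retain unmatched parent rows

Corrected query:
SELECT p.name, COUNT(c.id) FROM authors p LEFT JOIN novels c ON c.author_id = p.id GROUP BY p.name

Result:
name    | COUNT(c.id)
--------+------------
Atwood  | 0          
Austen  | 1          
Le Guin | 1          
Orwell  | 1          
Tolkien | 1          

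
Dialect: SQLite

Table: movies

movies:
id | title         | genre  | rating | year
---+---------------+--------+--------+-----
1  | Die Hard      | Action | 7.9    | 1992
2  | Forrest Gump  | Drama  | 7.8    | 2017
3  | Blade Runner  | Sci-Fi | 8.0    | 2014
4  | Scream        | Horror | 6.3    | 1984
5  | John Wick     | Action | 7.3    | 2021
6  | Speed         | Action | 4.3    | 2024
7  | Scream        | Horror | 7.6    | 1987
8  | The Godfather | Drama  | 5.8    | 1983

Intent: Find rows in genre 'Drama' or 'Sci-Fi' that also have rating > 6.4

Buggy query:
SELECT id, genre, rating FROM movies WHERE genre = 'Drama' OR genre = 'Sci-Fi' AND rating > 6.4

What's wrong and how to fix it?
Bug: Without parentheses, AND is evaluated before OR, so the rating filter only applies to the 'Sci-Fi' branch

Fix: Group the OR with parentheses (or use IN), then AND the threshold

Corrected query:
SELECT id, genre, rating FROM movies WHERE (genre = 'Drama' OR genre = 'Sci-Fi') AND rating > 6.4

Result:
id | genre  | rating
---+--------+-------
2  | Drama  | 7.8   
3  | Sci-Fi | 8     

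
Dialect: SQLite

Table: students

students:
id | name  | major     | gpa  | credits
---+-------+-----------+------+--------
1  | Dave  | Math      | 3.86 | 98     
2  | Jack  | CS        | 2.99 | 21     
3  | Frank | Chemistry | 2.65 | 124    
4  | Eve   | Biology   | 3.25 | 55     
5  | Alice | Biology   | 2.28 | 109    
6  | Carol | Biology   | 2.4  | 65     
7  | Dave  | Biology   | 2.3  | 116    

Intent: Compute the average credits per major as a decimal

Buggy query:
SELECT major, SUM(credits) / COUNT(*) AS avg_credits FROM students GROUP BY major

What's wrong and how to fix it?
Bug: Both operands are integers, so '/' performs integer division and truncates

Fix: Multiply by 1.0 (or CAST to REAL) to force floating-point division

Corrected query:
SELECT major, SUM(credits) * 1.0 / COUNT(*) AS avg_credits FROM students GROUP BY major

Result:
major     | avg_credits
----------+------------
Biology   | 86.25      
CS        | 21         
Chemistry | 124        
Math      | 98         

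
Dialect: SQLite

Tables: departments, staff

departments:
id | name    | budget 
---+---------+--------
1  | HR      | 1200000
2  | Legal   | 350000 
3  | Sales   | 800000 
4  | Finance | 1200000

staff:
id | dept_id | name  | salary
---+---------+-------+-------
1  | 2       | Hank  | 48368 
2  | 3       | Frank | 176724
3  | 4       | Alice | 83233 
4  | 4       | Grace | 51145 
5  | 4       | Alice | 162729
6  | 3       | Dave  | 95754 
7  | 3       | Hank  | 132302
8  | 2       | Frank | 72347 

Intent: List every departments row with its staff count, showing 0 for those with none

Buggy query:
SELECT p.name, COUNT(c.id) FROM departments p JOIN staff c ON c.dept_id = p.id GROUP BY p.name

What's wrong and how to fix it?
Bug: INNER JOIN drops departments rows that have no matching staff rows

Fix: Switch to LEFT JOIN to retain unmatched parent rows

Corrected query:
SELECT p.name, COUNT(c.id) FROM departments p LEFT JOIN staff c ON c.dept_id = p.id GROUP BY p.name

Result:
name    | COUNT(c.id)
--------+------------
Finance | 3          
HR      | 0          
Legal   | 2          
Sales   | 3          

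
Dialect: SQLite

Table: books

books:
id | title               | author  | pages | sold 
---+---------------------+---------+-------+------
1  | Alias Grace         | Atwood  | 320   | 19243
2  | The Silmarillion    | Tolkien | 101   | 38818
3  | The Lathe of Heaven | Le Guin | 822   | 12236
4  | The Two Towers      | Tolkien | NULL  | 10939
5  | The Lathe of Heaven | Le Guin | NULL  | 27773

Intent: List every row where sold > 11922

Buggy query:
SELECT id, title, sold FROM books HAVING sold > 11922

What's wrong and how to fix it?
Bug: HAVING filters the output of aggregation, but this query has no GROUP BY and no aggregate functions, so SQLite rejects it (HAVING clause on a non-aggregate query); the condition here is per row

Fix: Replace HAVING with WHERE since the condition applies to individual rows

Corrected query:
SELECT id, title, sold FROM books WHERE sold > 11922

Result:
id | title               | sold 
---+---------------------+------
1  | Alias Grace         | 19243
2  | The Silmarillion    | 38818
3  | The Lathe of Heaven | 12236
5  | The Lathe of Heaven | 27773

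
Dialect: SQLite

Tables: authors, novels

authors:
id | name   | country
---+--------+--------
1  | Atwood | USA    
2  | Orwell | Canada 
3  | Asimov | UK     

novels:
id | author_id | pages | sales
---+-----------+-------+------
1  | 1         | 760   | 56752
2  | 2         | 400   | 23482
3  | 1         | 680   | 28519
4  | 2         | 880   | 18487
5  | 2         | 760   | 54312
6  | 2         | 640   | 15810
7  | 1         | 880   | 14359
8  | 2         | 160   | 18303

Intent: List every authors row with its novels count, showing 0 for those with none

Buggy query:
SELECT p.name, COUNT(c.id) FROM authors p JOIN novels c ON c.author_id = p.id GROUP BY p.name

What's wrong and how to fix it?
Bug: INNER JOIN drops authors rows that have no matching novels rows

Fix: Use LEFT JOIN so parents without children still appear (COUNT(c.id) gives 0)

Corrected query:
SELECT p.name, COUNT(c.id) FROM authors p LEFT JOIN novels c ON c.author_id = p.id GROUP BY p.name

Result:
name   | COUNT(c.id)
-------+------------
Asimov | 0          
Atwood | 3          
Orwell | 5          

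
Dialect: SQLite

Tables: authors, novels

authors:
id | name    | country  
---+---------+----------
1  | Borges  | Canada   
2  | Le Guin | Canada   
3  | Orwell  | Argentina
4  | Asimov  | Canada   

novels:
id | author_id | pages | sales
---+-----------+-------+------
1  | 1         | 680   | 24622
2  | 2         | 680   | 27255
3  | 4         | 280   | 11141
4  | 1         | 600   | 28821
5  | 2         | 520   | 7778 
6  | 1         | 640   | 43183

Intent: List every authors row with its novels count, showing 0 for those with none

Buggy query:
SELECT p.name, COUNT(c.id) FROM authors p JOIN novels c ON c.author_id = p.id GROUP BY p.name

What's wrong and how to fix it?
Bug: INNER JOIN drops authors rows that have no matching novels rows

Fix: Use LEFT JOIN so parents without children still appear (COUNT(c.id) gives 0)

Corrected query:
SELECT p.name, COUNT(c.id) FROM authors p LEFT JOIN novels c ON c.author_id = p.id GROUP BY p.name

Result:
name    | COUNT(c.id)
--------+------------
Asimov  | 1          
Borges  | 3          
Le Guin | 2          
Orwell  | 0          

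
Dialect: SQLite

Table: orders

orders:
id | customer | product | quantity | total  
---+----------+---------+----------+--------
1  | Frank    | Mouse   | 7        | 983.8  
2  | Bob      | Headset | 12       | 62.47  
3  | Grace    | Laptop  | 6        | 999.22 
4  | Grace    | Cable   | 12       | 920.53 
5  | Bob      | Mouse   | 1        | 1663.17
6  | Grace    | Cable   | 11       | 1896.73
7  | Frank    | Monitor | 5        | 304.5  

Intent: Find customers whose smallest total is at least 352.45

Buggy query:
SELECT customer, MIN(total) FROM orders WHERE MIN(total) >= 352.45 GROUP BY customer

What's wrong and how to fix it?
Bug: Aggregates like MIN are computed per group after WHERE runs

Fix: Replace WHERE with HAVING after the GROUP BY

Corrected query:
SELECT customer, MIN(total) FROM orders GROUP BY customer HAVING MIN(total) >= 352.45

Result:
customer | MIN(total)
---------+-----------
Grace    | 920.53    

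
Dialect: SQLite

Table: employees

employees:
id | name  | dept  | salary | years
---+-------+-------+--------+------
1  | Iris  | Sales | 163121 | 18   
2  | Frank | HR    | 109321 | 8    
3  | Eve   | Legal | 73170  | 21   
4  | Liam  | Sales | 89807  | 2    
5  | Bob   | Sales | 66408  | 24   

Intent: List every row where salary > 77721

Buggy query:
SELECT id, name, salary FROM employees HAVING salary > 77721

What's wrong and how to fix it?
Bug: This is a non-aggregate query (no GROUP BY, no aggregates), so in SQLite the HAVING clause is invalid here; a row-level condition belongs in WHERE

Fix: Replace HAVING with WHERE since the condition applies to individual rows

Corrected query:
SELECT id, name, salary FROM employees WHERE salary > 77721

Result:
id | name  | salary
---+-------+-------
1  | Iris  | 163121
2  | Frank | 109321
4  | Liam  | 89807 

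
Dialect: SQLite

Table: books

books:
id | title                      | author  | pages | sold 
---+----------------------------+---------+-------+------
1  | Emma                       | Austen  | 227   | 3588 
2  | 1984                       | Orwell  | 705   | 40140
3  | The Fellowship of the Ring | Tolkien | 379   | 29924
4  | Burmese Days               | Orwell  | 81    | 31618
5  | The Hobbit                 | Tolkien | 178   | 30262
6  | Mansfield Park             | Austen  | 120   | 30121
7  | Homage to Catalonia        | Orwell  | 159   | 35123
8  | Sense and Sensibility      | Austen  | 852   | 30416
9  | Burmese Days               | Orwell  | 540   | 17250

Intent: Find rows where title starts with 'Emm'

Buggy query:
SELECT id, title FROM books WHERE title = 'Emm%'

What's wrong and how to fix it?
Bug: '=' compares the literal string including the % character; pattern matching needs LIKE

Fix: Replace '=' with LIKE so 'Emm%' is treated as a pattern

Corrected query:
SELECT id, title FROM books WHERE title LIKE 'Emm%'

Result:
id | title
---+------
1  | Emma 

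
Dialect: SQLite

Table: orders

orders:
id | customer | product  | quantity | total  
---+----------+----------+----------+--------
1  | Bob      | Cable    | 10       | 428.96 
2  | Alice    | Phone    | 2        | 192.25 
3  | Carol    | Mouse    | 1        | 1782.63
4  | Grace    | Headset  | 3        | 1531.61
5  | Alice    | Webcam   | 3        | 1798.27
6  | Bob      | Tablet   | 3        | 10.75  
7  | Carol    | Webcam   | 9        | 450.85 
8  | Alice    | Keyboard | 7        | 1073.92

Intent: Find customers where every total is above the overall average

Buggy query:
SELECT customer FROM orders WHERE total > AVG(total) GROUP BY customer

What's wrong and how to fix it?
Bug: WHERE evaluates per row before aggregation, so AVG() is unavailable

Fix: Use a subquery for AVG and a HAVING MIN(...) filter so the condition holds for every row in the group

Corrected query:
SELECT customer FROM orders GROUP BY customer HAVING MIN(total) > (SELECT AVG(total) FROM orders)

Result:
customer
--------
Grace   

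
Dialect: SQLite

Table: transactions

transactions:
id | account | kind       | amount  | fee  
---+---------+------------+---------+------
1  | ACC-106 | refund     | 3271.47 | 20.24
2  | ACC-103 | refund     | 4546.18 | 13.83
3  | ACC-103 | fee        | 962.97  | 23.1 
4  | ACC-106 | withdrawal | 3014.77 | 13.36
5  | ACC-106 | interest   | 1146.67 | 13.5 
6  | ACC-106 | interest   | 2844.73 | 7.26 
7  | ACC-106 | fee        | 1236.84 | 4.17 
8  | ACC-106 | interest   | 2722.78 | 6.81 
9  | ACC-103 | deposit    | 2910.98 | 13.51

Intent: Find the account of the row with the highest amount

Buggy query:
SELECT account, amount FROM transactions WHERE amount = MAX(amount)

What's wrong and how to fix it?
Bug: WHERE is evaluated per row; an aggregate over the whole table isn't defined there

Fix: Use a subquery: WHERE amount = (SELECT MAX(amount) FROM transactions)

Corrected query:
SELECT account, amount FROM transactions WHERE amount = (SELECT MAX(amount) FROM transactions)

Result:
account | amount 
--------+--------
ACC-103 | 4546.18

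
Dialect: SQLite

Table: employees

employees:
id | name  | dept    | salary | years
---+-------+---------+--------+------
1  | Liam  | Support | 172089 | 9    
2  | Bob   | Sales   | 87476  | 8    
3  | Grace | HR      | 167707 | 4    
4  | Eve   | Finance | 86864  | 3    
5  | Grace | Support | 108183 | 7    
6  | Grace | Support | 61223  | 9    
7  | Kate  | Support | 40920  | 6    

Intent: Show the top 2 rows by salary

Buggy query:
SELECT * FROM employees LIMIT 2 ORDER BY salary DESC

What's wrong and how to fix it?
Bug: LIMIT must come after ORDER BY

Fix: Swap the clauses: ORDER BY first, then LIMIT

Corrected query:
SELECT * FROM employees ORDER BY salary DESC LIMIT 2

Result:
id | name  | dept    | salary | years
---+-------+---------+--------+------
1  | Liam  | Support | 172089 | 9    
3  | Grace | HR      | 167707 | 4    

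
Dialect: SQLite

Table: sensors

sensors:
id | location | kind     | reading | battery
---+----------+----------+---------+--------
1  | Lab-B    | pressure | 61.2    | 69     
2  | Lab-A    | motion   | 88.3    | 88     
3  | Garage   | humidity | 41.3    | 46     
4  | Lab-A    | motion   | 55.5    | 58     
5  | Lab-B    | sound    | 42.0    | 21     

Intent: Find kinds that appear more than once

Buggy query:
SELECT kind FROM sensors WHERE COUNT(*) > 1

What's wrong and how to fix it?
Bug: COUNT(*) is an aggregate and cannot be used in WHERE

Fix: GROUP BY kind, then filter groups with HAVING COUNT(*) > 1

Corrected query:
SELECT kind FROM sensors GROUP BY kind HAVING COUNT(*) > 1

Result:
kind  
------
motion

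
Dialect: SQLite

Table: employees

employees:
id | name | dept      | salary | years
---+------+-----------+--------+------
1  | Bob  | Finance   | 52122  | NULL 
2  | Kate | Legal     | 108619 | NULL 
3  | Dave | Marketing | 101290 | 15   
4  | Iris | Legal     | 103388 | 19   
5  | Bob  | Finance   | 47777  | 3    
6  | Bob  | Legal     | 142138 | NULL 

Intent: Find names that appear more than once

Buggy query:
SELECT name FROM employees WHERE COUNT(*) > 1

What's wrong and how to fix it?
Bug: WHERE can't reference COUNT(*); aggregates are computed after WHERE

Fix: GROUP BY name, then filter groups with HAVING COUNT(*) > 1

Corrected query:
SELECT name FROM employees GROUP BY name HAVING COUNT(*) > 1

Result:
name
----
Bob 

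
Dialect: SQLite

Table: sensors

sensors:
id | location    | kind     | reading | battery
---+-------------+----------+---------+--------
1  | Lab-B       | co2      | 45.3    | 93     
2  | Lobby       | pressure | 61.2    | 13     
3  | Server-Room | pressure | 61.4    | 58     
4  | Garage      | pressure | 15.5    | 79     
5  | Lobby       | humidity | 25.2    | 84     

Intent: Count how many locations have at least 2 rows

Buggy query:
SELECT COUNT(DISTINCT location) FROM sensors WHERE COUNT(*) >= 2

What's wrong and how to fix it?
Bug: WHERE filters individual rows, not groups, so a group-level COUNT is invalid there

Fix: Use a subquery that GROUPs and filters with HAVING, then count its rows

Corrected query:
SELECT COUNT(*) FROM (SELECT location FROM sensors GROUP BY location HAVING COUNT(*) >= 2)

Result:
COUNT(*)
--------
1       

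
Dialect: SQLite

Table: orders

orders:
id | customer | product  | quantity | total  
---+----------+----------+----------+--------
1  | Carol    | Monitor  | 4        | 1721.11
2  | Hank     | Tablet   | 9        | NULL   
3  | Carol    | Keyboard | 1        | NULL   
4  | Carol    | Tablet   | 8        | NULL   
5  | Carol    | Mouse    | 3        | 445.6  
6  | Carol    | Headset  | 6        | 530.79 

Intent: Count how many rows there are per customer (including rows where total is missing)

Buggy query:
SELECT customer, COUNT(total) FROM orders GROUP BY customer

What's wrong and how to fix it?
Bug: COUNT(column) counts non-NULL values only; rows with NULL total aren't counted

Fix: Use COUNT(*) to count all rows regardless of NULL

Corrected query:
SELECT customer, COUNT(*) FROM orders GROUP BY customer

Result:
customer | COUNT(*)
---------+---------
Carol    | 5       
Hank     | 1       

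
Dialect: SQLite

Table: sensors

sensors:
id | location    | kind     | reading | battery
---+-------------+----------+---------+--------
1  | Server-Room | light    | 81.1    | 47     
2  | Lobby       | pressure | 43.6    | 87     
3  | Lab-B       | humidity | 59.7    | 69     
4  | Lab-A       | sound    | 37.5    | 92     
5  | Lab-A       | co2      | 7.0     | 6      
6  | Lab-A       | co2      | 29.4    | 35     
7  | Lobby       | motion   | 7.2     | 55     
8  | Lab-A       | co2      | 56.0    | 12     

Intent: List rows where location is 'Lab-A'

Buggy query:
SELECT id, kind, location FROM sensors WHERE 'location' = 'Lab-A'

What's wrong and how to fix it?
Bug: Single quotes denote string literals in SQL; the column name is being compared as a constant string

Fix: Remove the quotes around the column name (or use double quotes for an identifier)

Corrected query:
SELECT id, kind, location FROM sensors WHERE location = 'Lab-A'

Result:
id | kind  | location
---+-------+---------
4  | sound | Lab-A   
5  | co2   | Lab-A   
6  | co2   | Lab-A   
8  | co2   | Lab-A   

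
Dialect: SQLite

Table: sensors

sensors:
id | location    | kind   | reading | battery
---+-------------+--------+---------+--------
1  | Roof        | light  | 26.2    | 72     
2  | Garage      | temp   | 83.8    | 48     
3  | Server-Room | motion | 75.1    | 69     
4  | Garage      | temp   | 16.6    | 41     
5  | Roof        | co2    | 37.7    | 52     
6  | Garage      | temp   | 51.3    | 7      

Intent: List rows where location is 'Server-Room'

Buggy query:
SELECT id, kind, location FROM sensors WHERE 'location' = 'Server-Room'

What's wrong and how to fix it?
Bug: Single quotes denote string literals in SQL; the column name is being compared as a constant string

Fix: Remove the quotes around the column name (or use double quotes for an identifier)

Corrected query:
SELECT id, kind, location FROM sensors WHERE location = 'Server-Room'

Result:
id | kind   | location   
---+--------+------------
3  | motion | Server-Room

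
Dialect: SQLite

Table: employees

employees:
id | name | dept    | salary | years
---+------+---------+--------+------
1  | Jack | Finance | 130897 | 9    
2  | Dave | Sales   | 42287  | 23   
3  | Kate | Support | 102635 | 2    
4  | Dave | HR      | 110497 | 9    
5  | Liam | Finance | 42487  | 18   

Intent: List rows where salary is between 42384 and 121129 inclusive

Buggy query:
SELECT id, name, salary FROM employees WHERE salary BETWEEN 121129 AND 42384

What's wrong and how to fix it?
Bug: The bounds are reversed; BETWEEN a AND b requires a <= b to match anything

Fix: Write BETWEEN 42384 AND 121129

Corrected query:
SELECT id, name, salary FROM employees WHERE salary BETWEEN 42384 AND 121129

Result:
id | name | salary
---+------+-------
3  | Kate | 102635
4  | Dave | 110497
5  | Liam | 42487 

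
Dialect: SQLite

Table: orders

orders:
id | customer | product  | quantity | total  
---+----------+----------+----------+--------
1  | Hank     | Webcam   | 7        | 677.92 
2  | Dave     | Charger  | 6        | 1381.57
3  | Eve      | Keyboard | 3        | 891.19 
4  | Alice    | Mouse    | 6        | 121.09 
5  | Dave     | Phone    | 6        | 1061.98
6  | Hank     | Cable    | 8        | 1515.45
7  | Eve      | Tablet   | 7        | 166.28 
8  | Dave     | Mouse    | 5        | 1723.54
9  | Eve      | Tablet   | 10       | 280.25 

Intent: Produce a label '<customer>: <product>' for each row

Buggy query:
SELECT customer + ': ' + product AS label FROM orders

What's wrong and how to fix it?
Bug: '+' is numeric addition; on text columns SQLite converts them to 0 instead of concatenating

Fix: Replace + with || to concatenate text

Corrected query:
SELECT customer || ': ' || product AS label FROM orders

Result:
label        
-------------
Hank: Webcam 
Dave: Charger
Eve: Keyboard
Alice: Mouse 
Dave: Phone  
Hank: Cable  
Eve: Tablet  
Dave: Mouse  
Eve: Tablet  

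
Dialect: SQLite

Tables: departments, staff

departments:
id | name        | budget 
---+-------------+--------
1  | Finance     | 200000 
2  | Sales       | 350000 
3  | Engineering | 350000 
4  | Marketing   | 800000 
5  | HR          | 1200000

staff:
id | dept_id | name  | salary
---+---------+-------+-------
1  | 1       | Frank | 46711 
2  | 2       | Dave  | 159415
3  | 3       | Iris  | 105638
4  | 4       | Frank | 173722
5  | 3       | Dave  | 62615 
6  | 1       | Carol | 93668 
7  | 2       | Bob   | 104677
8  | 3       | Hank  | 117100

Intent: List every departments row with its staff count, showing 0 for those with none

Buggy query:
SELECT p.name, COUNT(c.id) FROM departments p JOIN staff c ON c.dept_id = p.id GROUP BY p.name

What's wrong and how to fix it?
Bug: An inner join excludes parents with zero children

Fix: Use LEFT JOIN so parents without children still appear (COUNT(c.id) gives 0)

Corrected query:
SELECT p.name, COUNT(c.id) FROM departments p LEFT JOIN staff c ON c.dept_id = p.id GROUP BY p.name

Result:
name        | COUNT(c.id)
------------+------------
Engineering | 3          
Finance     | 2          
HR          | 0          
Marketing   | 1          
Sales       | 2          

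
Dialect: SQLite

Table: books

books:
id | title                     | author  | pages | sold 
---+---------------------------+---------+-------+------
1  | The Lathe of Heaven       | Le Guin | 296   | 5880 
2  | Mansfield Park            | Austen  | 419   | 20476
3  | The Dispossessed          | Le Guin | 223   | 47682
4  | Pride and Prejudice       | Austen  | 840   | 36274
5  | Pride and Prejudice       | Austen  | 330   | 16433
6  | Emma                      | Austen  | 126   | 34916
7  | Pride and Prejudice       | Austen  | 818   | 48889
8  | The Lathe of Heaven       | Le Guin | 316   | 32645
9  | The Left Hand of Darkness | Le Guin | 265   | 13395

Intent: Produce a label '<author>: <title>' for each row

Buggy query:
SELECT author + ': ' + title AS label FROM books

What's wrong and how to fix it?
Bug: '+' is numeric addition; on text columns SQLite converts them to 0 instead of concatenating

Fix: Use the || operator for string concatenation

Corrected query:
SELECT author || ': ' || title AS label FROM books

Result:
label                             
----------------------------------
Le Guin: The Lathe of Heaven      
Austen: Mansfield Park            
Le Guin: The Dispossessed         
Austen: Pride and Prejudice       
Austen: Pride and Prejudice       
Austen: Emma                      
Austen: Pride and Prejudice       
Le Guin: The Lathe of Heaven      
Le Guin: The Left Hand of Darkness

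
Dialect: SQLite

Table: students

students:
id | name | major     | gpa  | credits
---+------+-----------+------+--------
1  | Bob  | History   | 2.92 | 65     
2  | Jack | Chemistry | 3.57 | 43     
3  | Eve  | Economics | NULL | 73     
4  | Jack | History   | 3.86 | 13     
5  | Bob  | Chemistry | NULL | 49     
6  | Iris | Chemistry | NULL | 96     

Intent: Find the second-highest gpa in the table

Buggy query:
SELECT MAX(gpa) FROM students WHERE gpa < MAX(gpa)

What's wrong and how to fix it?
Bug: MAX(gpa) on the right of the comparison is an aggregate-in-WHERE error

Fix: Put the inner MAX in a scalar subquery

Corrected query:
SELECT MAX(gpa) FROM students WHERE gpa < (SELECT MAX(gpa) FROM students)

Result:
MAX(gpa)
--------
3.57    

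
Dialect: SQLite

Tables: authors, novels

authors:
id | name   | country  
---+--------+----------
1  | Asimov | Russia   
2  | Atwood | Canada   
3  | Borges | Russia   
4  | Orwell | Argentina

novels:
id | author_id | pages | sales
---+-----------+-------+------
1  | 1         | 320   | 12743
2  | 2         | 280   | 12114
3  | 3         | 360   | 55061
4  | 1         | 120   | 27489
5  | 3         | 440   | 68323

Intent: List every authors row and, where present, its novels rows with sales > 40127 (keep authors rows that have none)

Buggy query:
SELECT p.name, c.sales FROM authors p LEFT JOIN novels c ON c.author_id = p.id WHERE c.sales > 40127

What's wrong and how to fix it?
Bug: A WHERE condition on the right-hand table after LEFT JOIN drops unmatched parents

Fix: Move the right-table condition into the ON clause so unmatched parents are kept

Corrected query:
SELECT p.name, c.sales FROM authors p LEFT JOIN novels c ON c.author_id = p.id AND c.sales > 40127

Result:
name   | sales
-------+------
Asimov | NULL 
Atwood | NULL 
Borges | 55061
Borges | 68323
Orwell | NULL 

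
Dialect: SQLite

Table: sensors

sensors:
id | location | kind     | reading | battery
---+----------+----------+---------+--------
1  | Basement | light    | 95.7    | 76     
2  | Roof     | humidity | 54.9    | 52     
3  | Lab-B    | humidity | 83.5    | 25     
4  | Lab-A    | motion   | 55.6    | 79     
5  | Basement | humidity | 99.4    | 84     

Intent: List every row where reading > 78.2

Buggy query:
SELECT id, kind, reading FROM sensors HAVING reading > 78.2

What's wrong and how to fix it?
Bug: This is a non-aggregate query (no GROUP BY, no aggregates), so in SQLite the HAVING clause is invalid here; a row-level condition belongs in WHERE

Fix: Use WHERE for row-level filtering

Corrected query:
SELECT id, kind, reading FROM sensors WHERE reading > 78.2

Result:
id | kind     | reading
---+----------+--------
1  | light    | 95.7   
3  | humidity | 83.5   
5  | humidity | 99.4   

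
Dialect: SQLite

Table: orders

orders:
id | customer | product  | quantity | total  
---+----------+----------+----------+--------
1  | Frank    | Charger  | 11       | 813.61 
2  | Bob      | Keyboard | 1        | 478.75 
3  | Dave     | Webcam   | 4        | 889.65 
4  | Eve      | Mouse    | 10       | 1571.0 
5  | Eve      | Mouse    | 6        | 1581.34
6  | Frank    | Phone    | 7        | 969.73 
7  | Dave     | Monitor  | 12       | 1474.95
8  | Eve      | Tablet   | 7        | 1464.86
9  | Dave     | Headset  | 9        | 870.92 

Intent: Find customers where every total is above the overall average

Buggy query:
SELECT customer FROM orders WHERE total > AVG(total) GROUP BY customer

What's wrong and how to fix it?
Bug: AVG() is an aggregate; it can't sit directly in WHERE

Fix: Compute the overall average in a scalar subquery and compare each group's MIN against it in HAVING

Corrected query:
SELECT customer FROM orders GROUP BY customer HAVING MIN(total) > (SELECT AVG(total) FROM orders)

Result:
customer
--------
Eve     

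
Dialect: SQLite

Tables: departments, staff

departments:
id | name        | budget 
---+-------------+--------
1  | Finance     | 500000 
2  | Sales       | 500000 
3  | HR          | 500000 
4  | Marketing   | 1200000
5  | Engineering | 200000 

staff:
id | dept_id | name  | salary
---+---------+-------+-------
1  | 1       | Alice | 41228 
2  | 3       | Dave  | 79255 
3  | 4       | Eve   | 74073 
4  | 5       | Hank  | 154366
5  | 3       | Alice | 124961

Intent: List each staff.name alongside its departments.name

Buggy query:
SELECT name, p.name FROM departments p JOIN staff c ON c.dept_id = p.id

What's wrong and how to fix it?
Bug: 'name' exists in both joined tables, so the database can't tell which one is meant

Fix: Prefix ambiguous columns with the table alias

Corrected query:
SELECT c.name, p.name FROM departments p JOIN staff c ON c.dept_id = p.id

Result:
name  | name       
------+------------
Alice | Finance    
Dave  | HR         
Eve   | Marketing  
Hank  | Engineering
Alice | HR         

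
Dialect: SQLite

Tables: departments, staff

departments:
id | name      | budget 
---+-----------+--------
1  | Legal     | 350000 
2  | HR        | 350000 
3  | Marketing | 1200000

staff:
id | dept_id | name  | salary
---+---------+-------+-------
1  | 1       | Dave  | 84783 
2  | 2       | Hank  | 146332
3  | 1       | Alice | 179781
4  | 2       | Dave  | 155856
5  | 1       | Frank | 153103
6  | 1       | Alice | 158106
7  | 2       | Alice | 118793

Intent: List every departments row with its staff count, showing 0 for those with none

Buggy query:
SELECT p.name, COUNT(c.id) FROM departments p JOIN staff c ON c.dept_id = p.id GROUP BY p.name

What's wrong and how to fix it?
Bug: INNER JOIN drops departments rows that have no matching staff rows

Fix: Switch to LEFT JOIN to retain unmatched parent rows

Corrected query:
SELECT p.name, COUNT(c.id) FROM departments p LEFT JOIN staff c ON c.dept_id = p.id GROUP BY p.name

Result:
name      | COUNT(c.id)
----------+------------
HR        | 3          
Legal     | 4          
Marketing | 0          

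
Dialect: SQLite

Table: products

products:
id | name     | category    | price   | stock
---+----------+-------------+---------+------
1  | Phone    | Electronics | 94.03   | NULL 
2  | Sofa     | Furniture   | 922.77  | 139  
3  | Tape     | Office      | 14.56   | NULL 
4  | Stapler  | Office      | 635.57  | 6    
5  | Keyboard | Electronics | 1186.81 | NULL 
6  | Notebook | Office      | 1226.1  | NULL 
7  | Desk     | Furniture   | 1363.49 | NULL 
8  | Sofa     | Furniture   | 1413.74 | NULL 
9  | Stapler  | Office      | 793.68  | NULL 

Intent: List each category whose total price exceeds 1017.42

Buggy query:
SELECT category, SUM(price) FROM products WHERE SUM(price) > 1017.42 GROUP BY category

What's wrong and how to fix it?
Bug: Aggregate functions cannot appear in a WHERE clause

Fix: Use HAVING (which filters groups after aggregation) instead of WHERE

Corrected query:
SELECT category, SUM(price) FROM products GROUP BY category HAVING SUM(price) > 1017.42

Result:
category    | SUM(price)
------------+-----------
Electronics | 1280.84   
Furniture   | 3700      
Office      | 2669.91   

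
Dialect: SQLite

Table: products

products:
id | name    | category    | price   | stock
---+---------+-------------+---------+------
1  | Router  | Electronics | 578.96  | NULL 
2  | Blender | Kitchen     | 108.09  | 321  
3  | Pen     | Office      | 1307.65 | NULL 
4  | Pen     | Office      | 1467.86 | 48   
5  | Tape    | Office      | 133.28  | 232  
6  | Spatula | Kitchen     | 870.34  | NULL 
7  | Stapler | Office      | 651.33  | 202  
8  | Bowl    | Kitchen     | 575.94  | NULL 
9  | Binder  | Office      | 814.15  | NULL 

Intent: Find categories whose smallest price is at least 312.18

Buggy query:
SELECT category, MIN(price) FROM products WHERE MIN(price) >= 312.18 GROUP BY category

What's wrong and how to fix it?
Bug: Aggregates like MIN are computed per group after WHERE runs

Fix: Use HAVING for the per-group MIN condition

Corrected query:
SELECT category, MIN(price) FROM products GROUP BY category HAVING MIN(price) >= 312.18

Result:
category    | MIN(price)
------------+-----------
Electronics | 578.96    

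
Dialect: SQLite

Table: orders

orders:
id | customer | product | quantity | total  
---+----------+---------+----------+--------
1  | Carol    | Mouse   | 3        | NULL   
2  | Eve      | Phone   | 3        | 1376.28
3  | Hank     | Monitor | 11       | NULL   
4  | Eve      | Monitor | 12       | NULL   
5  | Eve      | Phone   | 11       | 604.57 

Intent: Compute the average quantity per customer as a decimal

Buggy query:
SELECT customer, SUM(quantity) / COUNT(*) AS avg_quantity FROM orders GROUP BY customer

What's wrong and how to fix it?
Bug: SUM(quantity) and COUNT(*) are both integers; the division truncates the fractional part

Fix: Cast one side to REAL so the division keeps the fractional part

Corrected query:
SELECT customer, SUM(quantity) * 1.0 / COUNT(*) AS avg_quantity FROM orders GROUP BY customer

Result:
customer | avg_quantity
---------+-------------
Carol    | 3           
Eve      | 8.666667    
Hank     | 11          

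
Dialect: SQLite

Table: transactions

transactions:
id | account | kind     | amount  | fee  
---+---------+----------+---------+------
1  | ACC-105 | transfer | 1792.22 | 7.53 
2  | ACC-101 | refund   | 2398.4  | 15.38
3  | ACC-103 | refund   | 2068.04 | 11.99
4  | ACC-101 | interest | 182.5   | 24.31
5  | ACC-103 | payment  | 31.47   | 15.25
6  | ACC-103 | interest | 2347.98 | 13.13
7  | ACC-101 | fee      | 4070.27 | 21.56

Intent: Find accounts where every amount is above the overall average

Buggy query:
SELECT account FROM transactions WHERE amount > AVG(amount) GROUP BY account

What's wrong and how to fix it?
Bug: AVG() is an aggregate; it can't sit directly in WHERE

Fix: Use a subquery for AVG and a HAVING MIN(...) filter so the condition holds for every row in the group

Corrected query:
SELECT account FROM transactions GROUP BY account HAVING MIN(amount) > (SELECT AVG(amount) FROM transactions)

Result:
(no rows)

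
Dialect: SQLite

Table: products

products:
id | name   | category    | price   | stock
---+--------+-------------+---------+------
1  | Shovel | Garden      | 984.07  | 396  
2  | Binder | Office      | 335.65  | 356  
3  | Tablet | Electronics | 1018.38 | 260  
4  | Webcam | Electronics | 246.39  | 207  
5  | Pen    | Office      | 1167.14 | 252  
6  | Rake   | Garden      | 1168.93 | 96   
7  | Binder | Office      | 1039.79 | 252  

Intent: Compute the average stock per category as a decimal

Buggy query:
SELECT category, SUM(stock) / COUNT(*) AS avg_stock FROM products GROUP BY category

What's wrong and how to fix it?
Bug: Both operands are integers, so '/' performs integer division and truncates

Fix: Multiply by 1.0 (or CAST to REAL) to force floating-point division

Corrected query:
SELECT category, SUM(stock) * 1.0 / COUNT(*) AS avg_stock FROM products GROUP BY category

Result:
category    | avg_stock 
------------+-----------
Electronics | 233.5     
Garden      | 246       
Office      | 286.666667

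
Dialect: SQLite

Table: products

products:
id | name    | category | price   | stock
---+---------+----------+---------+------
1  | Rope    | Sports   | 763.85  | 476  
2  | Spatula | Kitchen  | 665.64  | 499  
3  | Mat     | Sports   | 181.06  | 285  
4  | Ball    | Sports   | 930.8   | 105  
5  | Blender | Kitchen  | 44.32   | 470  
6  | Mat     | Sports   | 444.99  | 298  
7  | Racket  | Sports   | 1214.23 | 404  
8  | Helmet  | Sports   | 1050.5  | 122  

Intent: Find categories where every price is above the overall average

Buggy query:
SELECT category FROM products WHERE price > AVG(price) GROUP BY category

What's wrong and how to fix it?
Bug: WHERE evaluates per row before aggregation, so AVG() is unavailable

Fix: Use a subquery for AVG and a HAVING MIN(...) filter so the condition holds for every row in the group

Corrected query:
SELECT category FROM products GROUP BY category HAVING MIN(price) > (SELECT AVG(price) FROM products)

Result:
(no rows)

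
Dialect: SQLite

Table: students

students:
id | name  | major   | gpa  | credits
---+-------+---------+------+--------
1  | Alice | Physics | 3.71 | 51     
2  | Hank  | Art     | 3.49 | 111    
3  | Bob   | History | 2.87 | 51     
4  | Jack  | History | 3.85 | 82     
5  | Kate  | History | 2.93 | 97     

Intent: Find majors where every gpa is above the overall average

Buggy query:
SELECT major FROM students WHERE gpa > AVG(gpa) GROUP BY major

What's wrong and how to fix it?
Bug: AVG() is an aggregate; it can't sit directly in WHERE

Fix: Compute the overall average in a scalar subquery and compare each group's MIN against it in HAVING

Corrected query:
SELECT major FROM students GROUP BY major HAVING MIN(gpa) > (SELECT AVG(gpa) FROM students)

Result:
major  
-------
Art    
Physics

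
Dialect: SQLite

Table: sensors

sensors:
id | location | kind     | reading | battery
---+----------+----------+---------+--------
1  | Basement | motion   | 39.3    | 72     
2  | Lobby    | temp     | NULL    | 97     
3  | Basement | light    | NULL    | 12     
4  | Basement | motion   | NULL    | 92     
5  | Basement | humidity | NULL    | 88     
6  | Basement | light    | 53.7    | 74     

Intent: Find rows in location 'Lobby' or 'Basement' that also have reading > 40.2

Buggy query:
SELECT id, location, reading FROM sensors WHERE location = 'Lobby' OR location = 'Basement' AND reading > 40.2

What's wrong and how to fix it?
Bug: Without parentheses, AND is evaluated before OR, so the reading filter only applies to the 'Basement' branch

Fix: Group the OR with parentheses (or use IN), then AND the threshold

Corrected query:
SELECT id, location, reading FROM sensors WHERE (location = 'Lobby' OR location = 'Basement') AND reading > 40.2

Result:
id | location | reading
---+----------+--------
6  | Basement | 53.7   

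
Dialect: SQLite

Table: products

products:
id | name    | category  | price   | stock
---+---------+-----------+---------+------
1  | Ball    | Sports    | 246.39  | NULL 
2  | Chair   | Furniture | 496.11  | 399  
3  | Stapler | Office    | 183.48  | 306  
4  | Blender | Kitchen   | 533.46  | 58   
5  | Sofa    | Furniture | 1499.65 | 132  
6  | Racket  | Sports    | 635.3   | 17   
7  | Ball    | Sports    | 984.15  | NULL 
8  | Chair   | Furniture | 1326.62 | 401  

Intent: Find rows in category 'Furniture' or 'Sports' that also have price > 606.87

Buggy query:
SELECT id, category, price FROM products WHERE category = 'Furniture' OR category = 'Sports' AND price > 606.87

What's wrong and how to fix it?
Bug: AND binds tighter than OR, so this parses as category = 'Furniture' OR (category = 'Sports' AND price > 606.87)

Fix: Add parentheses around the OR so the AND applies to both alternatives

Corrected query:
SELECT id, category, price FROM products WHERE (category = 'Furniture' OR category = 'Sports') AND price > 606.87

Result:
id | category  | price  
---+-----------+--------
5  | Furniture | 1499.65
6  | Sports    | 635.3  
7  | Sports    | 984.15 
8  | Furniture | 1326.62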